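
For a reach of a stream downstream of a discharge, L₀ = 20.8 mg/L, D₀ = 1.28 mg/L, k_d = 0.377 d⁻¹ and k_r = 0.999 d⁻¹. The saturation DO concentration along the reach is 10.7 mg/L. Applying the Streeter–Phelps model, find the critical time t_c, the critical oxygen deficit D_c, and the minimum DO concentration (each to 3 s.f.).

t_c = [1/(k_r−k_d)] ln[(k_r/k_d)(1 − D₀(k_r−k_d)/(k_d L₀))]
= [1/(0.999−0.377)] ln[(0.999/0.377)(1 − 1.28×0.6220/(0.377×20.8))]
= (1/0.6220) ln[2.650 × 0.8985] = 1.608 × ln(2.381) = 1.608 × 0.8674 = 1.395 d.
L(t_c) = L₀ e^(−k_d t_c) = 20.8 × 0.5911 = 12.29 mg/L, and at the critical point k_r D_c = k_d L, so D_c = (0.377/0.999) × 12.29 = 4.640 mg/L.
Minimum DO = C_s − D_c = 10.7 − 4.640 = 6.060 mg/L.

t_c ≈ 1.39 d; D_c ≈ 4.64 mg/L; min DO ≈ 6.06 mg/L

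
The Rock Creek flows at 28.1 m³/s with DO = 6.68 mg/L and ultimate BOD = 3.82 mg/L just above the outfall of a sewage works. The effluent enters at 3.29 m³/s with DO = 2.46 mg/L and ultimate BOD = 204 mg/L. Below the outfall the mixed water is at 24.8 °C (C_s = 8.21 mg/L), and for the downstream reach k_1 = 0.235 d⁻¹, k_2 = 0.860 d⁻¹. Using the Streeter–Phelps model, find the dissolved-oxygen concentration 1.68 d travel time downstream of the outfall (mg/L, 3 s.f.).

DO ≈ 3.66 mg/L

Mixed DO = (28.1×6.68 + 3.29×2.46)/(28.1+3.29) = 195.8/31.39 = 6.238 mg/L.
Mixed L₀ = (28.1×3.82 + 3.29×204)/(31.39) = 778.5/31.39 = 24.80 mg/L.
Initial deficit D₀ = C_s − DO₀ = 8.21 − 6.238 = 1.972 mg/L.
D(1.68) = [0.235×24.80/(0.860−0.235)](e^(−0.235×1.68) − e^(−0.860×1.68)) + 1.972 e^(−0.860×1.68)
= 9.325 × (0.6738 − 0.2358) + 1.972 × 0.2358 = 4.550 mg/L.
DO = 8.21 − 4.550 = 3.660 mg/L.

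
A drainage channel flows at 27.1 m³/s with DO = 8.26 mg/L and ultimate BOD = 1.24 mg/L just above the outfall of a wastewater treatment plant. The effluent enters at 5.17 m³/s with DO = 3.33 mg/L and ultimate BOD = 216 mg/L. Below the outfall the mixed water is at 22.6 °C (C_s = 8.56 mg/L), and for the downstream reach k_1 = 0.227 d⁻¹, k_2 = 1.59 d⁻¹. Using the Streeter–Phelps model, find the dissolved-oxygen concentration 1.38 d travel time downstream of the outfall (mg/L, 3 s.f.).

DO ≈ 4.76 mg/L

Mixed DO = (27.1×8.26 + 5.17×3.33)/(27.1+5.17) = 241.1/32.27 = 7.470 mg/L.
Mixed L₀ = (27.1×1.24 + 5.17×216)/(32.27) = 1150/32.27 = 35.65 mg/L.
Initial deficit D₀ = C_s − DO₀ = 8.56 − 7.470 = 1.090 mg/L.
D(1.38) = [0.227×35.65/(1.59−0.227)](e^(−0.227×1.38) − e^(−1.59×1.38)) + 1.090 e^(−1.59×1.38)
= 5.937 × (0.7311 − 0.1114) + 1.090 × 0.1114 = 3.800 mg/L.
DO = 8.56 − 3.800 = 4.760 mg/L.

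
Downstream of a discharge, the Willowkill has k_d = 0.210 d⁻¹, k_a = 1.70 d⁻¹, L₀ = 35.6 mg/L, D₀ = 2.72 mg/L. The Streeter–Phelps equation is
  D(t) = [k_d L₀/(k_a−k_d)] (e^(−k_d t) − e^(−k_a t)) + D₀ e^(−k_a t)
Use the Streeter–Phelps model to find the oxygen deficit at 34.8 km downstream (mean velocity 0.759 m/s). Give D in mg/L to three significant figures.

D ≈ 3.56 mg/L

Travel time t = x/v = 34.8 km / (0.759 m/s) = 34800 m / 0.759 m/s = 45850 s = 0.5307 d.
k_d L₀/(k_a−k_d) = 0.210×35.6/(1.70−0.210) = 7.476/1.490 = 5.017 mg/L.
e^(−k_d t) = e^(−0.210×0.5307) = 0.8945; e^(−k_a t) = e^(−1.70×0.5307) = 0.4057.
D = 5.017 × (0.8945 − 0.4057) + 2.72 × 0.4057 = 2.453 + 1.104 = 3.556 mg/L.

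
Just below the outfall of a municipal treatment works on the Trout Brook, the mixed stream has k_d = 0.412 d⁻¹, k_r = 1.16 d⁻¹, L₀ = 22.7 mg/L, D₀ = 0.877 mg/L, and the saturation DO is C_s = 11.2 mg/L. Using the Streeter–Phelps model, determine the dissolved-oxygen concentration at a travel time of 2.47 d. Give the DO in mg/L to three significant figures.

DO ≈ 7.34 mg/L

k_d L₀/(k_r−k_d) = 0.412×22.7/(1.16−0.412) = 9.352/0.7480 = 12.50 mg/L.
e^(−k_d t) = e^(−0.412×2.470) = 0.3614; e^(−k_r t) = e^(−1.16×2.470) = 0.05697.
D = 12.50 × (0.3614 − 0.05697) + 0.877 × 0.05697 = 3.807 + 0.04996 = 3.857 mg/L.
DO = C_s − D = 11.2 − 3.857 = 7.343 mg/L.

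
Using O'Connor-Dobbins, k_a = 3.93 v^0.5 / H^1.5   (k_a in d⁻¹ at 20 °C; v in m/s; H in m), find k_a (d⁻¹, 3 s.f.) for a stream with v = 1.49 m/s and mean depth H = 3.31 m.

k_a = 3.93 × 1.49^0.5 / 3.31^1.5 = 3.93 × 1.221 / 6.022 = 0.7966 d⁻¹.

k_a ≈ 0.797 d⁻¹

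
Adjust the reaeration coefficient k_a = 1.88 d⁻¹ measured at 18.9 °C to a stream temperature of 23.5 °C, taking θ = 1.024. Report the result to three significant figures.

k_a(T₂) = k_a(T₁) · θ^(T₂−T₁) = 1.88 × 1.024^(23.5−18.9)
= 1.88 × 1.024^4.60 = 1.88 × 1.115 = 2.097 d⁻¹.

k_a ≈ 2.10 d⁻¹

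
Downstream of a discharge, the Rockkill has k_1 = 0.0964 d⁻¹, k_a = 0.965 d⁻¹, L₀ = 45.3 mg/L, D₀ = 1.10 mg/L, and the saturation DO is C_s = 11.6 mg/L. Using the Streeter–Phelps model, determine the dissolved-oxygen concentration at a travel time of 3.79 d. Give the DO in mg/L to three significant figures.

k_1 L₀/(k_a−k_1) = 0.0964×45.3/(0.965−0.0964) = 4.367/0.8686 = 5.028 mg/L.
e^(−k_1 t) = e^(−0.0964×3.790) = 0.6939; e^(−k_a t) = e^(−0.965×3.790) = 0.02580.
D = 5.028 × (0.6939 − 0.02580) + 1.10 × 0.02580 = 3.359 + 0.02838 = 3.388 mg/L.
DO = C_s − D = 11.6 − 3.388 = 8.212 mg/L.

DO ≈ 8.21 mg/L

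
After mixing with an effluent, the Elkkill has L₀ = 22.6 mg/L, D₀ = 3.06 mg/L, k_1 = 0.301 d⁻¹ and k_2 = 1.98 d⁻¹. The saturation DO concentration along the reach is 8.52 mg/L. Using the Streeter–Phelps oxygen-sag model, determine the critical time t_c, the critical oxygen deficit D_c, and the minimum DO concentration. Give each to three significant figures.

t_c ≈ 0.284 d; D_c ≈ 3.15 mg/L; min DO ≈ 5.37 mg/L

With k_2/k_1 = 6.578 and 1 − D₀(k_2−k_1)/(k_1 L₀) = 0.2447,
t_c = ln(6.578 × 0.2447) / (1.98 − 0.301) = ln(1.610) / 1.679 = 0.4762/1.679 = 0.2836 d.
L(t_c) = L₀ e^(−k_1 t_c) = 22.6 × 0.9182 = 20.75 mg/L, and at the critical point k_2 D_c = k_1 L, so D_c = (0.301/1.98) × 20.75 = 3.155 mg/L.
Minimum DO = C_s − D_c = 8.52 − 3.155 = 5.365 mg/L.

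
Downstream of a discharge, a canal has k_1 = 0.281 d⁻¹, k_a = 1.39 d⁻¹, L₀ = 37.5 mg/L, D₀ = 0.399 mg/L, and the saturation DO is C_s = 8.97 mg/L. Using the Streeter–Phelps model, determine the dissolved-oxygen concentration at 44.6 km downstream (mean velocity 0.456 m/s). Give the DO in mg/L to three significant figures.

DO ≈ 3.94 mg/L

Travel time t = x/v = 44.6 km / (0.456 m/s) = 44600 m / 0.456 m/s = 97810 s = 1.132 d.
k_1 L₀/(k_a−k_1) = 0.281×37.5/(1.39−0.281) = 10.54/1.109 = 9.502 mg/L.
e^(−k_1 t) = e^(−0.281×1.132) = 0.7275; e^(−k_a t) = e^(−1.39×1.132) = 0.2073.
D = 9.502 × (0.7275 − 0.2073) + 0.399 × 0.2073 = 4.943 + 0.08272 = 5.026 mg/L.
DO = C_s − D = 8.97 − 5.026 = 3.944 mg/L.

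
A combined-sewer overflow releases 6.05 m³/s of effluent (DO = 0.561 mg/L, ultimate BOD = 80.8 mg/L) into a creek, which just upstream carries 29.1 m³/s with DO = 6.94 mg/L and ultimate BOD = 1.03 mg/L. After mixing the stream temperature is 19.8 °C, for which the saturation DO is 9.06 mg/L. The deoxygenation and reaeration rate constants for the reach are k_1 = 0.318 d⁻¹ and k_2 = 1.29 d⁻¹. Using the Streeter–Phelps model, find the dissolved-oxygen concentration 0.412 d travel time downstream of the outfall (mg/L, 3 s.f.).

Mixed DO = (29.1×6.94 + 6.05×0.561)/(29.1+6.05) = 205.3/35.15 = 5.842 mg/L.
Mixed L₀ = (29.1×1.03 + 6.05×80.8)/(35.15) = 518.8/35.15 = 14.76 mg/L.
Initial deficit D₀ = C_s − DO₀ = 9.06 − 5.842 = 3.218 mg/L.
D(0.412) = [0.318×14.76/(1.29−0.318)](e^(−0.318×0.412) − e^(−1.29×0.412)) + 3.218 e^(−1.29×0.412)
= 4.829 × (0.8772 − 0.5877) + 3.218 × 0.5877 = 3.289 mg/L.
DO = 9.06 − 3.289 = 5.771 mg/L.

DO ≈ 5.77 mg/L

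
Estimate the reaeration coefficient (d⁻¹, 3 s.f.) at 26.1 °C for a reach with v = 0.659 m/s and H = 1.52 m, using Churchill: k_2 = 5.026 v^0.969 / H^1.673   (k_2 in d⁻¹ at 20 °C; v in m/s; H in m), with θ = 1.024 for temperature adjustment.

k_2 ≈ 1.92 d⁻¹

k_2(20) = 5.026 × 0.659^0.969 / 1.52^1.673 = 5.026 × 0.6676 / 2.015 = 1.665 d⁻¹.
k_2(26.1) = 1.665 × 1.024^(26.1−20) = 1.665 × 1.156 = 1.925 d⁻¹.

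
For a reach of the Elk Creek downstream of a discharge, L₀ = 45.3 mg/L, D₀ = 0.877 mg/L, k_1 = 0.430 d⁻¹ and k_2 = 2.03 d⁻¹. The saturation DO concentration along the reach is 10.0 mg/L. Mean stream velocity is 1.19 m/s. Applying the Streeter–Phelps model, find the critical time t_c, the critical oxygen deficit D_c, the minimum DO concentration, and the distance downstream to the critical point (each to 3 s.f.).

t_c = [1/(k_2−k_1)] ln[(k_2/k_1)(1 − D₀(k_2−k_1)/(k_1 L₀))]
= [1/(2.03−0.430)] ln[(2.03/0.430)(1 − 0.877×1.600/(0.430×45.3))]
= (1/1.600) ln[4.721 × 0.9280] = 0.6250 × ln(4.381) = 0.6250 × 1.477 = 0.9233 d.
L(t_c) = L₀ e^(−k_1 t_c) = 45.3 × 0.6723 = 30.46 mg/L, and at the critical point k_2 D_c = k_1 L, so D_c = (0.430/2.03) × 30.46 = 6.451 mg/L.
Minimum DO = C_s − D_c = 10.0 − 6.451 = 3.549 mg/L.
x_c = v t_c = 1.19 m/s × 0.9233 d × 86400 s/d = 94930 m ≈ 94.9 km.

t_c ≈ 0.923 d; D_c ≈ 6.45 mg/L; min DO ≈ 3.55 mg/L; x_c ≈ 94.9 km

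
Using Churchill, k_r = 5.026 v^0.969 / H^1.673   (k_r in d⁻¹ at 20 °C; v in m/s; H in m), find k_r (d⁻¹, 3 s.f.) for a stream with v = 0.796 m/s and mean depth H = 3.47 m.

k_r ≈ 0.503 d⁻¹

k_r = 5.026 × 0.796^0.969 / 3.47^1.673 = 5.026 × 0.8016 / 8.016 = 0.5026 d⁻¹.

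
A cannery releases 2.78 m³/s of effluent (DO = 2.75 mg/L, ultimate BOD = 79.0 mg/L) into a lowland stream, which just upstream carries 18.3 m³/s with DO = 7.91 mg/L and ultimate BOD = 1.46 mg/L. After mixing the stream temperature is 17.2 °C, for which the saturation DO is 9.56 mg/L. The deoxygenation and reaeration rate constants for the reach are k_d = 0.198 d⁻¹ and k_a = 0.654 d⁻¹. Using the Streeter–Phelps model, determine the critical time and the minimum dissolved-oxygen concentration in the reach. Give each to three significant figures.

Mixed DO = (18.3×7.91 + 2.78×2.75)/(18.3+2.78) = 152.4/21.08 = 7.230 mg/L.
Mixed L₀ = (18.3×1.46 + 2.78×79.0)/(21.08) = 246.3/21.08 = 11.69 mg/L.
Initial deficit D₀ = C_s − DO₀ = 9.56 − 7.230 = 2.330 mg/L.
t_c = (1/0.4560) ln[(0.654/0.198)(1 − 2.330×0.4560/(0.198×11.69))] = 2.193 × ln(1.786) = 1.272 d.
D_c = (0.198/0.654) × 11.69 × e^(−0.198×1.272) = 0.3028 × 11.69 × 0.7774 = 2.750 mg/L.
Minimum DO = 9.56 − 2.750 = 6.810 mg/L.

t_c ≈ 1.27 d; minimum DO ≈ 6.81 mg/L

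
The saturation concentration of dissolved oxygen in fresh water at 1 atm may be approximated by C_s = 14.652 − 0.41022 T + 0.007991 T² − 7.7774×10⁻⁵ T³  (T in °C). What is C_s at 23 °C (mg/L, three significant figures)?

C_s = 14.652 − 0.41022×23 + 0.007991×23² − 7.7774×10⁻⁵×23³ = 8.498 mg/L.

C_s ≈ 8.50 mg/L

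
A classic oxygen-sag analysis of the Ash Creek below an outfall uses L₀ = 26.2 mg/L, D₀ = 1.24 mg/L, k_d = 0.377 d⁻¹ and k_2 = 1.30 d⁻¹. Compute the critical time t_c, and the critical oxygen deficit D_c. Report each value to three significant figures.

t_c ≈ 1.21 d; D_c ≈ 4.82 mg/L

t_c = [1/(k_2−k_d)] ln[(k_2/k_d)(1 − D₀(k_2−k_d)/(k_d L₀))]
= [1/(1.30−0.377)] ln[(1.30/0.377)(1 − 1.24×0.9230/(0.377×26.2))]
= (1/0.9230) ln[3.448 × 0.8841] = 1.083 × ln(3.049) = 1.083 × 1.115 = 1.208 d.
D_c = (k_d/k_2) L₀ e^(−k_d t_c) = (0.377/1.30) × 26.2 × e^(−0.377×1.208) = 0.2900 × 26.2 × 0.6343 = 4.819 mg/L.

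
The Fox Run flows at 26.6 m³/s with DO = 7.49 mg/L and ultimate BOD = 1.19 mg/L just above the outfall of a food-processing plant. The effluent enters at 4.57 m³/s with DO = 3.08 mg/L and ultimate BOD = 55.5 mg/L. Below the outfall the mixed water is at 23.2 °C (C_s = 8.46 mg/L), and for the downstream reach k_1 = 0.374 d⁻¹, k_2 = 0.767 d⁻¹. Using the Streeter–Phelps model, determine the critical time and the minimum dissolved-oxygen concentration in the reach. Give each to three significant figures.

Mixed DO = (26.6×7.49 + 4.57×3.08)/(26.6+4.57) = 213.3/31.17 = 6.843 mg/L.
Mixed L₀ = (26.6×1.19 + 4.57×55.5)/(31.17) = 285.3/31.17 = 9.153 mg/L.
Initial deficit D₀ = C_s − DO₀ = 8.46 − 6.843 = 1.617 mg/L.
t_c = (1/0.3930) ln[(0.767/0.374)(1 − 1.617×0.3930/(0.374×9.153))] = 2.545 × ln(1.670) = 1.305 d.
D_c = (0.374/0.767) × 9.153 × e^(−0.374×1.305) = 0.4876 × 9.153 × 0.6138 = 2.739 mg/L.
Minimum DO = 8.46 − 2.739 = 5.721 mg/L.

t_c ≈ 1.31 d; minimum DO ≈ 5.72 mg/L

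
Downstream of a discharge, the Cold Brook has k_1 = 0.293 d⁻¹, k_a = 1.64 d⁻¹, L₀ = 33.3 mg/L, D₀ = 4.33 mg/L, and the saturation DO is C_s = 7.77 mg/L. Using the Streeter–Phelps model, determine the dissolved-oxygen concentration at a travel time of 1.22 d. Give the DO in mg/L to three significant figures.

k_1 L₀/(k_a−k_1) = 0.293×33.3/(1.64−0.293) = 9.757/1.347 = 7.243 mg/L.
e^(−k_1 t) = e^(−0.293×1.220) = 0.6995; e^(−k_a t) = e^(−1.64×1.220) = 0.1352.
D = 7.243 × (0.6995 − 0.1352) + 4.33 × 0.1352 = 4.087 + 0.5855 = 4.672 mg/L.
DO = C_s − D = 7.77 − 4.672 = 3.098 mg/L.

DO ≈ 3.10 mg/L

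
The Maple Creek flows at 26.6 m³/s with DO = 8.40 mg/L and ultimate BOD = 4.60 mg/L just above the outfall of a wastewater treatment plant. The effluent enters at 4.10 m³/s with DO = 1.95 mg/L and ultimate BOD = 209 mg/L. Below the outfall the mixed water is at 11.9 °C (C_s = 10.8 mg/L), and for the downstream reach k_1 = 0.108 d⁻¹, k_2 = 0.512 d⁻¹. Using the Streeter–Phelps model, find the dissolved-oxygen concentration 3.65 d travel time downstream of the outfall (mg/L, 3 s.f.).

DO ≈ 5.86 mg/L

Mixed DO = (26.6×8.40 + 4.10×1.95)/(26.6+4.10) = 231.4/30.70 = 7.539 mg/L.
Mixed L₀ = (26.6×4.60 + 4.10×209)/(30.70) = 979.3/30.70 = 31.90 mg/L.
Initial deficit D₀ = C_s − DO₀ = 10.8 − 7.539 = 3.261 mg/L.
D(3.65) = [0.108×31.90/(0.512−0.108)](e^(−0.108×3.65) − e^(−0.512×3.65)) + 3.261 e^(−0.512×3.65)
= 8.527 × (0.6742 − 0.1543) + 3.261 × 0.1543 = 4.937 mg/L.
DO = 10.8 − 4.937 = 5.863 mg/L.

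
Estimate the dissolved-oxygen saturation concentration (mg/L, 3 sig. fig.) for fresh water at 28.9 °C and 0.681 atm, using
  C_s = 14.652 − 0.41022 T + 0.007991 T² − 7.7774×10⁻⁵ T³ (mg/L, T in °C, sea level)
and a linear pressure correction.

C_s ≈ 5.17 mg/L

At sea level: C_s = 14.652 − 0.41022×28.9 + 0.007991×28.9² − 7.7774×10⁻⁵×28.9³ = 7.594 mg/L.
Pressure correction: C_s' = 7.594 × 0.681 = 5.171 mg/L.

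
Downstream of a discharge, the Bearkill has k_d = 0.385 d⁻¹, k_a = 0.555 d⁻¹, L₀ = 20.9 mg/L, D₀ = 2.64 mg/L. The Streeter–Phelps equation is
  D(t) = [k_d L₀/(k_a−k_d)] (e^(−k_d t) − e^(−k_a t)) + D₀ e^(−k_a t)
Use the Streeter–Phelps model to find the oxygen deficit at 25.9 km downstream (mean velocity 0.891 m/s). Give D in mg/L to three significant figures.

D ≈ 4.50 mg/L

Travel time t = x/v = 25.9 km / (0.891 m/s) = 25900 m / 0.891 m/s = 29070 s = 0.3364 d.
k_d L₀/(k_a−k_d) = 0.385×20.9/(0.555−0.385) = 8.046/0.1700 = 47.33 mg/L.
e^(−k_d t) = e^(−0.385×0.3364) = 0.8785; e^(−k_a t) = e^(−0.555×0.3364) = 0.8297.
D = 47.33 × (0.8785 − 0.8297) + 2.64 × 0.8297 = 2.312 + 2.190 = 4.502 mg/L.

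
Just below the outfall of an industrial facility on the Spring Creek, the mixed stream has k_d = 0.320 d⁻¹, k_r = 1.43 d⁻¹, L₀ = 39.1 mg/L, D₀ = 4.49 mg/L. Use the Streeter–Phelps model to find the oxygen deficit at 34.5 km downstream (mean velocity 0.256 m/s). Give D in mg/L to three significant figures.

Travel time t = x/v = 34.5 km / (0.256 m/s) = 34500 m / 0.256 m/s = 134800 s = 1.560 d.
k_d L₀/(k_r−k_d) = 0.320×39.1/(1.43−0.320) = 12.51/1.110 = 11.27 mg/L.
e^(−k_d t) = e^(−0.320×1.560) = 0.6071; e^(−k_r t) = e^(−1.43×1.560) = 0.1075.
D = 11.27 × (0.6071 − 0.1075) + 4.49 × 0.1075 = 5.631 + 0.4826 = 6.114 mg/L.

D ≈ 6.11 mg/L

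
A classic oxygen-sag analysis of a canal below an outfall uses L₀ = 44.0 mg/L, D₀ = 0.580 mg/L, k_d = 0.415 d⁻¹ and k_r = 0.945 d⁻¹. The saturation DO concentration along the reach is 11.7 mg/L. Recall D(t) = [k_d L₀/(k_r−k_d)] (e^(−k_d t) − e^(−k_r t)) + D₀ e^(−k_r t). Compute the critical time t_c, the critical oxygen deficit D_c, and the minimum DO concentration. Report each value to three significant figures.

t_c ≈ 1.52 d; D_c ≈ 10.3 mg/L; min DO ≈ 1.42 mg/L

With k_r/k_d = 2.277 and 1 − D₀(k_r−k_d)/(k_d L₀) = 0.9832,
t_c = ln(2.277 × 0.9832) / (0.945 − 0.415) = ln(2.239) / 0.5300 = 0.8059/0.5300 = 1.521 d.
L(t_c) = L₀ e^(−k_d t_c) = 44.0 × 0.5320 = 23.41 mg/L, and at the critical point k_r D_c = k_d L, so D_c = (0.415/0.945) × 23.41 = 10.28 mg/L.
Minimum DO = C_s − D_c = 11.7 − 10.28 = 1.420 mg/L.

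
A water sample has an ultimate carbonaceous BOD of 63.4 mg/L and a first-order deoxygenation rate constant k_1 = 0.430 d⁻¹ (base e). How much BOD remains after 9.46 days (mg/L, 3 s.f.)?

L ≈ 1.09 mg/L

L_t = L₀ e^(−k_1 t) = 63.4 × e^(−0.430×9.46) = 63.4 × 0.01712 = 1.085 mg/L.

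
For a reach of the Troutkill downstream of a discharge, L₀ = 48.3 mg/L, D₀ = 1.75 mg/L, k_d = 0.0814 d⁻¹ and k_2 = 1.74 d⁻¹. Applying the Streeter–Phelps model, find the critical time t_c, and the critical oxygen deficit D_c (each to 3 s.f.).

t_c ≈ 1.04 d; D_c ≈ 2.08 mg/L

t_c = [1/(k_2−k_d)] ln[(k_2/k_d)(1 − D₀(k_2−k_d)/(k_d L₀))]
= [1/(1.74−0.0814)] ln[(1.74/0.0814)(1 − 1.75×1.659/(0.0814×48.3))]
= (1/1.659) ln[21.38 × 0.2617] = 0.6029 × ln(5.595) = 0.6029 × 1.722 = 1.038 d.
L(t_c) = L₀ e^(−k_d t_c) = 48.3 × 0.9190 = 44.39 mg/L, and at the critical point k_2 D_c = k_d L, so D_c = (0.0814/1.74) × 44.39 = 2.076 mg/L.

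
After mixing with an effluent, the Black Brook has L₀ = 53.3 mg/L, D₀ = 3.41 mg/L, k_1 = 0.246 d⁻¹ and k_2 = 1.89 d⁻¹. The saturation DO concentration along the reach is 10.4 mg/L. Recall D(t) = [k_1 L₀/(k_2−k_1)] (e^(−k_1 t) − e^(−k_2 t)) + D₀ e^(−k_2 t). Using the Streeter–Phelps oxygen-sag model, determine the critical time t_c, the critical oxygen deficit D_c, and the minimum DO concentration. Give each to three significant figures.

t_c ≈ 0.901 d; D_c ≈ 5.56 mg/L; min DO ≈ 4.84 mg/L

With k_2/k_1 = 7.683 and 1 − D₀(k_2−k_1)/(k_1 L₀) = 0.5724,
t_c = ln(7.683 × 0.5724) / (1.89 − 0.246) = ln(4.398) / 1.644 = 1.481/1.644 = 0.9009 d.
D_c = (k_1/k_2) L₀ e^(−k_1 t_c) = (0.246/1.89) × 53.3 × e^(−0.246×0.9009) = 0.1302 × 53.3 × 0.8012 = 5.558 mg/L.
Minimum DO = C_s − D_c = 10.4 − 5.558 = 4.842 mg/L.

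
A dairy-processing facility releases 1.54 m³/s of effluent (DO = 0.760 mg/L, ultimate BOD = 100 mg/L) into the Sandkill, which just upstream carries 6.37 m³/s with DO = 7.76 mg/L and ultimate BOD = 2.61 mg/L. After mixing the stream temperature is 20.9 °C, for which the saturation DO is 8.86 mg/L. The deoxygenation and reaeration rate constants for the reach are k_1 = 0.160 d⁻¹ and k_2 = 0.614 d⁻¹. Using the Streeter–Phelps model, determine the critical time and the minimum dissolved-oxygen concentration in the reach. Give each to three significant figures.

t_c ≈ 2.10 d; minimum DO ≈ 4.84 mg/L

Mixed DO = (6.37×7.76 + 1.54×0.760)/(6.37+1.54) = 50.60/7.910 = 6.397 mg/L.
Mixed L₀ = (6.37×2.61 + 1.54×100)/(7.910) = 170.6/7.910 = 21.57 mg/L.
Initial deficit D₀ = C_s − DO₀ = 8.86 − 6.397 = 2.463 mg/L.
t_c = (1/0.4540) ln[(0.614/0.160)(1 − 2.463×0.4540/(0.160×21.57))] = 2.203 × ln(2.594) = 2.100 d.
D_c = (0.160/0.614) × 21.57 × e^(−0.160×2.100) = 0.2606 × 21.57 × 0.7146 = 4.017 mg/L.
Minimum DO = 8.86 − 4.017 = 4.843 mg/L.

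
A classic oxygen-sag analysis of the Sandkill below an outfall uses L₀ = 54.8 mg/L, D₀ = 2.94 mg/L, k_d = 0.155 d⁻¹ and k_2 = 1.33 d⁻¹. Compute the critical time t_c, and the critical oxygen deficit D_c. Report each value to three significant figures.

t_c ≈ 1.39 d; D_c ≈ 5.15 mg/L

At the critical point dD/dt = 0, so k_d L₀ e^(−k_d t) = k_2 D. Substituting D(t) from the Streeter–Phelps equation and solving for t gives
t_c = ln[(k_2/k_d)(1 − D₀(k_2−k_d)/(k_d L₀))] / (k_2−k_d).
Here k_2−k_d = 1.175 d⁻¹ and 1 − D₀(k_2−k_d)/(k_d L₀) = 1 − 2.94×1.175/(0.155×54.8) = 0.5933, so
t_c = ln(8.581 × 0.5933) / 1.175 = 1.627 / 1.175 = 1.385 d.
L(t_c) = L₀ e^(−k_d t_c) = 54.8 × 0.8068 = 44.21 mg/L, and at the critical point k_2 D_c = k_d L, so D_c = (0.155/1.33) × 44.21 = 5.153 mg/L.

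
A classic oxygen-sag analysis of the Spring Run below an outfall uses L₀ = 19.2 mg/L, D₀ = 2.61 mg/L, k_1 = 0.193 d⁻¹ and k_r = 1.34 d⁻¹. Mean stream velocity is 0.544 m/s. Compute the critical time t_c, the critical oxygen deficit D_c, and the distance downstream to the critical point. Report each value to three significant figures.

t_c ≈ 0.251 d; D_c ≈ 2.63 mg/L; x_c ≈ 11.8 km

With k_r/k_1 = 6.943 and 1 − D₀(k_r−k_1)/(k_1 L₀) = 0.1921,
t_c = ln(6.943 × 0.1921) / (1.34 − 0.193) = ln(1.334) / 1.147 = 0.2881/1.147 = 0.2512 d.
D_c = (k_1/k_r) L₀ e^(−k_1 t_c) = (0.193/1.34) × 19.2 × e^(−0.193×0.2512) = 0.1440 × 19.2 × 0.9527 = 2.635 mg/L.
x_c = v t_c = 0.544 m/s × 0.2512 d × 86400 s/d = 11810 m ≈ 11.8 km.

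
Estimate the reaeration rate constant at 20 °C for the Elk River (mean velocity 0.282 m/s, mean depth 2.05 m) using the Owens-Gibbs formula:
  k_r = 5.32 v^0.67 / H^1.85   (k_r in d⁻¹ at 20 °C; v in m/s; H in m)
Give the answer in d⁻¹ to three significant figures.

k_r = 5.32 × 0.282^0.67 / 2.05^1.85 = 5.32 × 0.4282 / 3.774 = 0.6037 d⁻¹.

k_r ≈ 0.604 d⁻¹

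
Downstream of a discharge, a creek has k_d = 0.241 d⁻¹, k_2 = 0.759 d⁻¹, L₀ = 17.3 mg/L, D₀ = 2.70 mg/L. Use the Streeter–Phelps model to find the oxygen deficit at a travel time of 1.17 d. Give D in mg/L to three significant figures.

D ≈ 3.87 mg/L

k_d L₀/(k_2−k_d) = 0.241×17.3/(0.759−0.241) = 4.169/0.5180 = 8.049 mg/L.
e^(−k_d t) = e^(−0.241×1.170) = 0.7543; e^(−k_2 t) = e^(−0.759×1.170) = 0.4115.
D = 8.049 × (0.7543 − 0.4115) + 2.70 × 0.4115 = 2.759 + 1.111 = 3.870 mg/L.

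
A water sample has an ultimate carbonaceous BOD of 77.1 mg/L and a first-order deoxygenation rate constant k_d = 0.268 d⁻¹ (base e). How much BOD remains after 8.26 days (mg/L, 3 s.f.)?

L_t = L₀ e^(−k_d t) = 77.1 × e^(−0.268×8.26) = 77.1 × 0.1093 = 8.427 mg/L.

L ≈ 8.43 mg/L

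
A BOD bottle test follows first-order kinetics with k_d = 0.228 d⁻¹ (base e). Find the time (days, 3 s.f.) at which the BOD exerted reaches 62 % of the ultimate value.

t ≈ 4.24 d

y/L₀ = 1 − e^(−k_d t) = 0.62 ⇒ e^(−k_d t) = 0.380
t = −ln(0.380) / 0.228 = 0.9676 / 0.228 = 4.244 d.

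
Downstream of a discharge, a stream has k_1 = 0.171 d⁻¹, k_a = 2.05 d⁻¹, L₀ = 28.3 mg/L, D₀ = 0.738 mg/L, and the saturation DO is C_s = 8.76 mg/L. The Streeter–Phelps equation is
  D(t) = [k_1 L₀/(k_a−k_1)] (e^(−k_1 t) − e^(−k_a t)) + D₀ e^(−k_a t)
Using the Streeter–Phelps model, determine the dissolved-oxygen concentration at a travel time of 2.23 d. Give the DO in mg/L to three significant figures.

k_1 L₀/(k_a−k_1) = 0.171×28.3/(2.05−0.171) = 4.839/1.879 = 2.575 mg/L.
e^(−k_1 t) = e^(−0.171×2.230) = 0.6830; e^(−k_a t) = e^(−2.05×2.230) = 0.01034.
D = 2.575 × (0.6830 − 0.01034) + 0.738 × 0.01034 = 1.732 + 0.007633 = 1.740 mg/L.
DO = C_s − D = 8.76 − 1.740 = 7.020 mg/L.

DO ≈ 7.02 mg/L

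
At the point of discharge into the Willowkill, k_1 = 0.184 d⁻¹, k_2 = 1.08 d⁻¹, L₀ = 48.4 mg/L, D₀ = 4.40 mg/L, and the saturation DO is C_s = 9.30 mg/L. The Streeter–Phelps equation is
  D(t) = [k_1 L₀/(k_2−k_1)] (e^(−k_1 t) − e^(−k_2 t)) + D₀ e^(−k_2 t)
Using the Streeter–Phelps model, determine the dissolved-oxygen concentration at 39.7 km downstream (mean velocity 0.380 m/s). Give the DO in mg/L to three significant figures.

Travel time t = x/v = 39.7 km / (0.380 m/s) = 39700 m / 0.380 m/s = 104500 s = 1.209 d.
k_1 L₀/(k_2−k_1) = 0.184×48.4/(1.08−0.184) = 8.906/0.8960 = 9.939 mg/L.
e^(−k_1 t) = e^(−0.184×1.209) = 0.8005; e^(−k_2 t) = e^(−1.08×1.209) = 0.2709.
D = 9.939 × (0.8005 − 0.2709) + 4.40 × 0.2709 = 5.264 + 1.192 = 6.456 mg/L.
DO = C_s − D = 9.30 − 6.456 = 2.844 mg/L.

DO ≈ 2.84 mg/L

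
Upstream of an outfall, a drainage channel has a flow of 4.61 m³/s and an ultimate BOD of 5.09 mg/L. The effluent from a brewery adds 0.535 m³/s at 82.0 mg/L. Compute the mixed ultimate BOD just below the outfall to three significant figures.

13.1 mg/L

Flow-weighted mixing: C = (Q_r C_r + Q_w C_w)/(Q_r + Q_w)
= (4.61×5.09 + 0.535×82.0)/(4.61 + 0.535) = 67.33/5.145 = 13.09 mg/L.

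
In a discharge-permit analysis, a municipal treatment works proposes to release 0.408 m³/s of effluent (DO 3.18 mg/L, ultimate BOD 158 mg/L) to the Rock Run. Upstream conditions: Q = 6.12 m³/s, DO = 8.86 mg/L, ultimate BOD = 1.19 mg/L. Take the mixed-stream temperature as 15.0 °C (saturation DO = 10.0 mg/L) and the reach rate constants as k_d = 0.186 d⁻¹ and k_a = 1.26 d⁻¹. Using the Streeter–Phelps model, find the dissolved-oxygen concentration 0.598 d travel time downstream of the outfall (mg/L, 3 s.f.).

DO ≈ 8.49 mg/L

Mixed DO = (6.12×8.86 + 0.408×3.18)/(6.12+0.408) = 55.52/6.528 = 8.505 mg/L.
Mixed L₀ = (6.12×1.19 + 0.408×158)/(6.528) = 71.75/6.528 = 10.99 mg/L.
Initial deficit D₀ = C_s − DO₀ = 10.0 − 8.505 = 1.495 mg/L.
D(0.598) = [0.186×10.99/(1.26−0.186)](e^(−0.186×0.598) − e^(−1.26×0.598)) + 1.495 e^(−1.26×0.598)
= 1.903 × (0.8947 − 0.4707) + 1.495 × 0.4707 = 1.511 mg/L.
DO = 10.0 − 1.511 = 8.489 mg/L.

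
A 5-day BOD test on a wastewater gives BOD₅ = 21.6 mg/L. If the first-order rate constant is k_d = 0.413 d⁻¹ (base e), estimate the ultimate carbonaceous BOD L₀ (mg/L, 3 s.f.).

BOD₅ = L₀(1 − e^(−5k_d)) ⇒ L₀ = BOD₅ / (1 − e^(−5×0.413))
= 21.6 / (1 − 0.1268) = 21.6 / 0.8732 = 24.74 mg/L.

L₀ ≈ 24.7 mg/L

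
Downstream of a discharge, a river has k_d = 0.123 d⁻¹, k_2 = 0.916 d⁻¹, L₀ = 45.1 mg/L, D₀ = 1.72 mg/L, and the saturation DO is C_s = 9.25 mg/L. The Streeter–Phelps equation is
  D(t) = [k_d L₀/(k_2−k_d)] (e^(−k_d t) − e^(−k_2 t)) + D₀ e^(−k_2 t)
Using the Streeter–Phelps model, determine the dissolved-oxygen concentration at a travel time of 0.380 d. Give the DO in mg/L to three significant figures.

DO ≈ 6.30 mg/L

k_d L₀/(k_2−k_d) = 0.123×45.1/(0.916−0.123) = 5.547/0.7930 = 6.995 mg/L.
e^(−k_d t) = e^(−0.123×0.3800) = 0.9543; e^(−k_2 t) = e^(−0.916×0.3800) = 0.7060.
D = 6.995 × (0.9543 − 0.7060) + 1.72 × 0.7060 = 1.737 + 1.214 = 2.951 mg/L.
DO = C_s − D = 9.25 − 2.951 = 6.299 mg/L.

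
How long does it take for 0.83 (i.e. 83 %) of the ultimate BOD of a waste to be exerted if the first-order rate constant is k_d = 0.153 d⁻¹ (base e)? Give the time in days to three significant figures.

t ≈ 11.6 d

y/L₀ = 1 − e^(−k_d t) = 0.83 ⇒ e^(−k_d t) = 0.170
t = −ln(0.170) / 0.153 = 1.772 / 0.153 = 11.58 d.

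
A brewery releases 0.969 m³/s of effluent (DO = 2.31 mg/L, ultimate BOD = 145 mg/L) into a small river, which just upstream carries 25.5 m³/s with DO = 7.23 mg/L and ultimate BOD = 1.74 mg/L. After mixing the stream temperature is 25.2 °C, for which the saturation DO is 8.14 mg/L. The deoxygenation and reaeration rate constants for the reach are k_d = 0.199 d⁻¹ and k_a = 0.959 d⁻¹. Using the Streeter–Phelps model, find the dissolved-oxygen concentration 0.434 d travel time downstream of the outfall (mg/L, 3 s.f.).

Mixed DO = (25.5×7.23 + 0.969×2.31)/(25.5+0.969) = 186.6/26.47 = 7.050 mg/L.
Mixed L₀ = (25.5×1.74 + 0.969×145)/(26.47) = 184.9/26.47 = 6.985 mg/L.
Initial deficit D₀ = C_s − DO₀ = 8.14 − 7.050 = 1.090 mg/L.
D(0.434) = [0.199×6.985/(0.959−0.199)](e^(−0.199×0.434) − e^(−0.959×0.434)) + 1.090 e^(−0.959×0.434)
= 1.829 × (0.9173 − 0.6595) + 1.090 × 0.6595 = 1.190 mg/L.
DO = 8.14 − 1.190 = 6.950 mg/L.

DO ≈ 6.95 mg/L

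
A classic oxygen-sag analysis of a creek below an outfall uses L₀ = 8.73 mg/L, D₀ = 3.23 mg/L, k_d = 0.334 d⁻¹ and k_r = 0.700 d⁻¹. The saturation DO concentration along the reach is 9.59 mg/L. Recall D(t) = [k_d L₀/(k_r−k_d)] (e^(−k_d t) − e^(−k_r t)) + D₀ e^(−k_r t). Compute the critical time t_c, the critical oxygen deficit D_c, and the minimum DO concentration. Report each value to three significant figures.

t_c ≈ 0.601 d; D_c ≈ 3.41 mg/L; min DO ≈ 6.18 mg/L

With k_r/k_d = 2.096 and 1 − D₀(k_r−k_d)/(k_d L₀) = 0.5946,
t_c = ln(2.096 × 0.5946) / (0.700 − 0.334) = ln(1.246) / 0.3660 = 0.2200/0.3660 = 0.6011 d.
D_c = (k_d/k_r) L₀ e^(−k_d t_c) = (0.334/0.700) × 8.73 × e^(−0.334×0.6011) = 0.4771 × 8.73 × 0.8181 = 3.408 mg/L.
Minimum DO = C_s − D_c = 9.59 − 3.408 = 6.182 mg/L.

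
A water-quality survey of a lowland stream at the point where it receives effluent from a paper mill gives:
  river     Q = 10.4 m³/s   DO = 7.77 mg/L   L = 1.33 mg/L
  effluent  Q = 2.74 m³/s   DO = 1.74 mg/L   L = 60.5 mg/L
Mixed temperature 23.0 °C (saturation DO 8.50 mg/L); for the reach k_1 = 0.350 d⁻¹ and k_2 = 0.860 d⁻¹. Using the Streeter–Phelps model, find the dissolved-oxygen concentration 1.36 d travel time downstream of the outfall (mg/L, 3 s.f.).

Mixed DO = (10.4×7.77 + 2.74×1.74)/(10.4+2.74) = 85.58/13.14 = 6.513 mg/L.
Mixed L₀ = (10.4×1.33 + 2.74×60.5)/(13.14) = 179.6/13.14 = 13.67 mg/L.
Initial deficit D₀ = C_s − DO₀ = 8.50 − 6.513 = 1.987 mg/L.
D(1.36) = [0.350×13.67/(0.860−0.350)](e^(−0.350×1.36) − e^(−0.860×1.36)) + 1.987 e^(−0.860×1.36)
= 9.380 × (0.6213 − 0.3105) + 1.987 × 0.3105 = 3.532 mg/L.
DO = 8.50 − 3.532 = 4.968 mg/L.

DO ≈ 4.97 mg/L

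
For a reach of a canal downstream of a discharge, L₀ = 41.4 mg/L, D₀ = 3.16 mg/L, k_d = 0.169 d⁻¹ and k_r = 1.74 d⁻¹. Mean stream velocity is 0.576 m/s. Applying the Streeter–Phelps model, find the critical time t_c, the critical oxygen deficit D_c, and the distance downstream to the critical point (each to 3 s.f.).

t_c = [1/(k_r−k_d)] ln[(k_r/k_d)(1 − D₀(k_r−k_d)/(k_d L₀))]
= [1/(1.74−0.169)] ln[(1.74/0.169)(1 − 3.16×1.571/(0.169×41.4))]
= (1/1.571) ln[10.30 × 0.2905] = 0.6365 × ln(2.991) = 0.6365 × 1.095 = 0.6973 d.
D_c = (k_d/k_r) L₀ e^(−k_d t_c) = (0.169/1.74) × 41.4 × e^(−0.169×0.6973) = 0.09713 × 41.4 × 0.8888 = 3.574 mg/L.
x_c = v t_c = 0.576 m/s × 0.6973 d × 86400 s/d = 34700 m ≈ 34.7 km.

t_c ≈ 0.697 d; D_c ≈ 3.57 mg/L; x_c ≈ 34.7 km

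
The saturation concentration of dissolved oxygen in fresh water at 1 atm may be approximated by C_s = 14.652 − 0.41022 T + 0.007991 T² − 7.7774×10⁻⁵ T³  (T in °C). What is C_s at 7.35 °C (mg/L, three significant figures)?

C_s = 14.652 − 0.41022×7.35 + 0.007991×7.35² − 7.7774×10⁻⁵×7.35³ = 12.04 mg/L.

C_s ≈ 12.0 mg/L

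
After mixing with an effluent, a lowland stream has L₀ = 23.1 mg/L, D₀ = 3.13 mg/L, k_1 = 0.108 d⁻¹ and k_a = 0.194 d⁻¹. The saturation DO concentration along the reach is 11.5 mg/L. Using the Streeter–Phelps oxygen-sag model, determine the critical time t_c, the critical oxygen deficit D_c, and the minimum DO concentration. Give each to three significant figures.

t_c ≈ 5.48 d; D_c ≈ 7.11 mg/L; min DO ≈ 4.39 mg/L

t_c = [1/(k_a−k_1)] ln[(k_a/k_1)(1 − D₀(k_a−k_1)/(k_1 L₀))]
= [1/(0.194−0.108)] ln[(0.194/0.108)(1 − 3.13×0.08600/(0.108×23.1))]
= (1/0.08600) ln[1.796 × 0.8921] = 11.63 × ln(1.602) = 11.63 × 0.4716 = 5.483 d.
L(t_c) = L₀ e^(−k_1 t_c) = 23.1 × 0.5531 = 12.78 mg/L, and at the critical point k_a D_c = k_1 L, so D_c = (0.108/0.194) × 12.78 = 7.113 mg/L.
Minimum DO = C_s − D_c = 11.5 − 7.113 = 4.387 mg/L.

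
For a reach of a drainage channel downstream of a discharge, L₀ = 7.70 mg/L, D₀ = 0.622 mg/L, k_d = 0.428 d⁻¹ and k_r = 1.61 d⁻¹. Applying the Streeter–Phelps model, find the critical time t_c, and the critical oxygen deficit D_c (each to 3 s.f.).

t_c = [1/(k_r−k_d)] ln[(k_r/k_d)(1 − D₀(k_r−k_d)/(k_d L₀))]
= [1/(1.61−0.428)] ln[(1.61/0.428)(1 − 0.622×1.182/(0.428×7.70))]
= (1/1.182) ln[3.762 × 0.7769] = 0.8460 × ln(2.923) = 0.8460 × 1.072 = 0.9073 d.
L(t_c) = L₀ e^(−k_d t_c) = 7.70 × 0.6782 = 5.222 mg/L, and at the critical point k_r D_c = k_d L, so D_c = (0.428/1.61) × 5.222 = 1.388 mg/L.

t_c ≈ 0.907 d; D_c ≈ 1.39 mg/L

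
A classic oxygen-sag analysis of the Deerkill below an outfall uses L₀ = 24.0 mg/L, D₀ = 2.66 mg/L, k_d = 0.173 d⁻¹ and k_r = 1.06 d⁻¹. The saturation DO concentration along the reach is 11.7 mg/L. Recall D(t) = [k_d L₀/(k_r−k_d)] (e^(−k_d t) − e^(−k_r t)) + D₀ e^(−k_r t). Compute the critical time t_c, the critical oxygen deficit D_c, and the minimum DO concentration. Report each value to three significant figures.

At the critical point dD/dt = 0, so k_d L₀ e^(−k_d t) = k_r D. Substituting D(t) from the Streeter–Phelps equation and solving for t gives
t_c = ln[(k_r/k_d)(1 − D₀(k_r−k_d)/(k_d L₀))] / (k_r−k_d).
Here k_r−k_d = 0.8870 d⁻¹ and 1 − D₀(k_r−k_d)/(k_d L₀) = 1 − 2.66×0.8870/(0.173×24.0) = 0.4317, so
t_c = ln(6.127 × 0.4317) / 0.8870 = 0.9728 / 0.8870 = 1.097 d.
D_c = (k_d/k_r) L₀ e^(−k_d t_c) = (0.173/1.06) × 24.0 × e^(−0.173×1.097) = 0.1632 × 24.0 × 0.8272 = 3.240 mg/L.
Minimum DO = C_s − D_c = 11.7 − 3.240 = 8.460 mg/L.

t_c ≈ 1.10 d; D_c ≈ 3.24 mg/L; min DO ≈ 8.46 mg/L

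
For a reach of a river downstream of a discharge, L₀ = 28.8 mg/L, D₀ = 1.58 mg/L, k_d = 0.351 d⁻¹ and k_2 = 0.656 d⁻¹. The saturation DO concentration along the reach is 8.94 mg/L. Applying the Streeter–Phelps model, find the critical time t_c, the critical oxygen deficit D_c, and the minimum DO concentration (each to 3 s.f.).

With k_2/k_d = 1.869 and 1 − D₀(k_2−k_d)/(k_d L₀) = 0.9523,
t_c = ln(1.869 × 0.9523) / (0.656 − 0.351) = ln(1.780) / 0.3050 = 0.5765/0.3050 = 1.890 d.
L(t_c) = L₀ e^(−k_d t_c) = 28.8 × 0.5151 = 14.83 mg/L, and at the critical point k_2 D_c = k_d L, so D_c = (0.351/0.656) × 14.83 = 7.937 mg/L.
Minimum DO = C_s − D_c = 8.94 − 7.937 = 1.003 mg/L.

t_c ≈ 1.89 d; D_c ≈ 7.94 mg/L; min DO ≈ 1.00 mg/L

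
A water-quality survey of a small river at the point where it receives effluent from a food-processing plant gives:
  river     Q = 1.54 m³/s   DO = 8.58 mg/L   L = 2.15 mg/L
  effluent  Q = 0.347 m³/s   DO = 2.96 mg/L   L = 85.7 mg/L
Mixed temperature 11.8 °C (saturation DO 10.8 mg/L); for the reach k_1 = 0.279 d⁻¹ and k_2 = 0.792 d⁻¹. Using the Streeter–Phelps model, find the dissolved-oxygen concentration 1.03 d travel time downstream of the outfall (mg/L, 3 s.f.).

DO ≈ 6.43 mg/L

Mixed DO = (1.54×8.58 + 0.347×2.96)/(1.54+0.347) = 14.24/1.887 = 7.547 mg/L.
Mixed L₀ = (1.54×2.15 + 0.347×85.7)/(1.887) = 33.05/1.887 = 17.51 mg/L.
Initial deficit D₀ = C_s − DO₀ = 10.8 − 7.547 = 3.253 mg/L.
D(1.03) = [0.279×17.51/(0.792−0.279)](e^(−0.279×1.03) − e^(−0.792×1.03)) + 3.253 e^(−0.792×1.03)
= 9.525 × (0.7502 − 0.4423) + 3.253 × 0.4423 = 4.372 mg/L.
DO = 10.8 − 4.372 = 6.428 mg/L.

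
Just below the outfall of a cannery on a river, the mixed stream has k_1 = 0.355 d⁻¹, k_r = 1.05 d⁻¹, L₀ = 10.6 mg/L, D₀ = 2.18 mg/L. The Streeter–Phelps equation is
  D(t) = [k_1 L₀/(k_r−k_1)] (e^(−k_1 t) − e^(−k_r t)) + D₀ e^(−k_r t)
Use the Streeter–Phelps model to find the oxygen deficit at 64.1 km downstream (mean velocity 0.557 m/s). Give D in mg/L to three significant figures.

Travel time t = x/v = 64.1 km / (0.557 m/s) = 64100 m / 0.557 m/s = 115100 s = 1.332 d.
k_1 L₀/(k_r−k_1) = 0.355×10.6/(1.05−0.355) = 3.763/0.6950 = 5.414 mg/L.
e^(−k_1 t) = e^(−0.355×1.332) = 0.6232; e^(−k_r t) = e^(−1.05×1.332) = 0.2470.
D = 5.414 × (0.6232 − 0.2470) + 2.18 × 0.2470 = 2.037 + 0.5384 = 2.576 mg/L.

D ≈ 2.58 mg/L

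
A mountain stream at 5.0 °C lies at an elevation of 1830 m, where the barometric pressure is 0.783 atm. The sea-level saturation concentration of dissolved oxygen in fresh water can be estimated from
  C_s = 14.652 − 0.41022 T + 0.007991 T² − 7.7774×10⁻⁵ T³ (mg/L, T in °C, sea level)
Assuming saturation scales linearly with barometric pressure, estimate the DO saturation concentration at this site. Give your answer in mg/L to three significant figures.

At sea level: C_s = 14.652 − 0.41022×5.0 + 0.007991×5.0² − 7.7774×10⁻⁵×5.0³ = 12.79 mg/L.
Pressure correction: C_s' = 12.79 × 0.783 = 10.02 mg/L.

C_s ≈ 10.0 mg/L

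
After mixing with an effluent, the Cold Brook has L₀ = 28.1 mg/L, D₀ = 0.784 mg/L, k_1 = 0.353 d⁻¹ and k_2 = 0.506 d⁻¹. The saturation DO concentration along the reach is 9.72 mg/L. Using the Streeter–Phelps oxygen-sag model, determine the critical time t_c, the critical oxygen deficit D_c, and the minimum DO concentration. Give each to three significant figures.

t_c = [1/(k_2−k_1)] ln[(k_2/k_1)(1 − D₀(k_2−k_1)/(k_1 L₀))]
= [1/(0.506−0.353)] ln[(0.506/0.353)(1 − 0.784×0.1530/(0.353×28.1))]
= (1/0.1530) ln[1.433 × 0.9879] = 6.536 × ln(1.416) = 6.536 × 0.3479 = 2.274 d.
D_c = (k_1/k_2) L₀ e^(−k_1 t_c) = (0.353/0.506) × 28.1 × e^(−0.353×2.274) = 0.6976 × 28.1 × 0.4481 = 8.785 mg/L.
Minimum DO = C_s − D_c = 9.72 − 8.785 = 0.9352 mg/L.

t_c ≈ 2.27 d; D_c ≈ 8.78 mg/L; min DO ≈ 0.935 mg/L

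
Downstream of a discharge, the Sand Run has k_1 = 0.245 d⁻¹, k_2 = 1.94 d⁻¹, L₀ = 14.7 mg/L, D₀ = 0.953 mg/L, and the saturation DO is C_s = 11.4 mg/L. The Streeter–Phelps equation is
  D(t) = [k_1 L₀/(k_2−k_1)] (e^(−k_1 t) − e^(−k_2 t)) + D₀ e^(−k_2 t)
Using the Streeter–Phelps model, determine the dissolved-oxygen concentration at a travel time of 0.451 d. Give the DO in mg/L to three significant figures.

DO ≈ 9.99 mg/L

k_1 L₀/(k_2−k_1) = 0.245×14.7/(1.94−0.245) = 3.601/1.695 = 2.125 mg/L.
e^(−k_1 t) = e^(−0.245×0.4510) = 0.8954; e^(−k_2 t) = e^(−1.94×0.4510) = 0.4169.
D = 2.125 × (0.8954 − 0.4169) + 0.953 × 0.4169 = 1.017 + 0.3973 = 1.414 mg/L.
DO = C_s − D = 11.4 − 1.414 = 9.986 mg/L.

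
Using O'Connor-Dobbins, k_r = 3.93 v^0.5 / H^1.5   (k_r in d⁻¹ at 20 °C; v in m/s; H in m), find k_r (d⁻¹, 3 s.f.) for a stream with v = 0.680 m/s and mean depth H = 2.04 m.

k_r = 3.93 × 0.680^0.5 / 2.04^1.5 = 3.93 × 0.8246 / 2.914 = 1.112 d⁻¹.

k_r ≈ 1.11 d⁻¹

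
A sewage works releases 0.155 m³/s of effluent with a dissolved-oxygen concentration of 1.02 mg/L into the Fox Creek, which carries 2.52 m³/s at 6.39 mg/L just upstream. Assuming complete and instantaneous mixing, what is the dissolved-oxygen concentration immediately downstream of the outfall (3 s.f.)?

6.08 mg/L

Flow-weighted mixing: C = (Q_r C_r + Q_w C_w)/(Q_r + Q_w)
= (2.52×6.39 + 0.155×1.02)/(2.52 + 0.155) = 16.26/2.675 = 6.079 mg/L.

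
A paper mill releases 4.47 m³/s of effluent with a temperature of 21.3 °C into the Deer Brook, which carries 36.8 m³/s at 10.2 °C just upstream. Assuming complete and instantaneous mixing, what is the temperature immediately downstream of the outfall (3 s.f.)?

Flow-weighted mixing: C = (Q_r C_r + Q_w C_w)/(Q_r + Q_w)
= (36.8×10.2 + 4.47×21.3)/(36.8 + 4.47) = 470.6/41.27 = 11.40 °C.

11.4 °C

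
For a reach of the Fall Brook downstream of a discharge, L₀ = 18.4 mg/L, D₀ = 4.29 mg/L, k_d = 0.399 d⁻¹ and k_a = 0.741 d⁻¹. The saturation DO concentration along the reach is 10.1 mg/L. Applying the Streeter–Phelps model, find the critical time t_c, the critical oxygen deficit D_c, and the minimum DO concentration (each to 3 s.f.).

t_c ≈ 1.16 d; D_c ≈ 6.24 mg/L; min DO ≈ 3.86 mg/L

With k_a/k_d = 1.857 and 1 − D₀(k_a−k_d)/(k_d L₀) = 0.8002,
t_c = ln(1.857 × 0.8002) / (0.741 − 0.399) = ln(1.486) / 0.3420 = 0.3961/0.3420 = 1.158 d.
L(t_c) = L₀ e^(−k_d t_c) = 18.4 × 0.6300 = 11.59 mg/L, and at the critical point k_a D_c = k_d L, so D_c = (0.399/0.741) × 11.59 = 6.241 mg/L.
Minimum DO = C_s − D_c = 10.1 − 6.241 = 3.859 mg/L.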